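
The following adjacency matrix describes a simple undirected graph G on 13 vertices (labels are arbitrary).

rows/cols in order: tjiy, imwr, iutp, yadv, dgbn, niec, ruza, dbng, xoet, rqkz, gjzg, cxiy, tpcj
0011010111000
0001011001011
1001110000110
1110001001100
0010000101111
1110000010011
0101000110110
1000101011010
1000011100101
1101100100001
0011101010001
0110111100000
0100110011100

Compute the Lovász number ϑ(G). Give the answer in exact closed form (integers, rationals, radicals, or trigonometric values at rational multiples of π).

sqrt(13)

Vertex tjiy has 6 neighbors: iutp, yadv, niec, dbng, xoet, rqkz.
deg(iutp) = 6; N(iutp) = {tjiy, yadv, dgbn, niec, gjzg, cxiy}.
deg(niec) = 6; N(niec) = {tjiy, imwr, iutp, xoet, cxiy, tpcj}.
deg(xoet) = 6; N(xoet) = {tjiy, niec, ruza, dbng, gjzg, tpcj}.
deg(v) = 6 for all v (|V|=13); SR(13,6,2,3) — a Paley graph.
Distinct eigenvalues (to 6 d.p.): [6.0, 1.302776, -2.302776].
Lovász (edge-transitive): ϑ = −13·(-sqrt(13)/2 - 1/2)/((6)−(-sqrt(13)/2 - 1/2)) = sqrt(13).
ϑ(G) ≈ 3.6055513.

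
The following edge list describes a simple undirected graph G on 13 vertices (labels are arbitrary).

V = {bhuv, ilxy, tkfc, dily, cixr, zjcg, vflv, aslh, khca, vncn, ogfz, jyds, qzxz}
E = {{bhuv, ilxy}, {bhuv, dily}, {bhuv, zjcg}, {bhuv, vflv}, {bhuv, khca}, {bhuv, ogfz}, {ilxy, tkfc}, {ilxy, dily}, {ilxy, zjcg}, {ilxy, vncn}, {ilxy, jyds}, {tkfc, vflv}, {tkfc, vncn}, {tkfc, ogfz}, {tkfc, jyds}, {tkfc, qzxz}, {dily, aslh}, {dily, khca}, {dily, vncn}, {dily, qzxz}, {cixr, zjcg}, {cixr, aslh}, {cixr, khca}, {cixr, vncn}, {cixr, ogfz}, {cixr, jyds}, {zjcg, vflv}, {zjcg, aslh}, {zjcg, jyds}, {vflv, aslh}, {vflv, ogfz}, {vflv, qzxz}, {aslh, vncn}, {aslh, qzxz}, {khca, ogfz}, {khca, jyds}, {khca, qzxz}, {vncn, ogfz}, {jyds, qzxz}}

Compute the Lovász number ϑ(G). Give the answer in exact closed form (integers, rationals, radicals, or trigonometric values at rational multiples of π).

Vertex vncn has 6 neighbors: ilxy, tkfc, dily, cixr, aslh, ogfz.
deg(bhuv) = 6; N(bhuv) = {ilxy, dily, zjcg, vflv, khca, ogfz}.
Vertex ogfz has 6 neighbors: bhuv, tkfc, cixr, vflv, khca, vncn.
Vertex qzxz has 6 neighbors: tkfc, dily, vflv, aslh, khca, jyds.
Regular of degree 6 on 13 vertices: SR(13,6,2,3) — a Paley graph.
spec(A) ≈ [6.0, 1.303, -2.303] (distinct, 3 d.p.).
Lovász: ϑ = −13(-sqrt(13)/2 - 1/2)/(6+-(-sqrt(13)/2 - 1/2)) = sqrt(13).
= 3.605551275… (decimal).

sqrt(13)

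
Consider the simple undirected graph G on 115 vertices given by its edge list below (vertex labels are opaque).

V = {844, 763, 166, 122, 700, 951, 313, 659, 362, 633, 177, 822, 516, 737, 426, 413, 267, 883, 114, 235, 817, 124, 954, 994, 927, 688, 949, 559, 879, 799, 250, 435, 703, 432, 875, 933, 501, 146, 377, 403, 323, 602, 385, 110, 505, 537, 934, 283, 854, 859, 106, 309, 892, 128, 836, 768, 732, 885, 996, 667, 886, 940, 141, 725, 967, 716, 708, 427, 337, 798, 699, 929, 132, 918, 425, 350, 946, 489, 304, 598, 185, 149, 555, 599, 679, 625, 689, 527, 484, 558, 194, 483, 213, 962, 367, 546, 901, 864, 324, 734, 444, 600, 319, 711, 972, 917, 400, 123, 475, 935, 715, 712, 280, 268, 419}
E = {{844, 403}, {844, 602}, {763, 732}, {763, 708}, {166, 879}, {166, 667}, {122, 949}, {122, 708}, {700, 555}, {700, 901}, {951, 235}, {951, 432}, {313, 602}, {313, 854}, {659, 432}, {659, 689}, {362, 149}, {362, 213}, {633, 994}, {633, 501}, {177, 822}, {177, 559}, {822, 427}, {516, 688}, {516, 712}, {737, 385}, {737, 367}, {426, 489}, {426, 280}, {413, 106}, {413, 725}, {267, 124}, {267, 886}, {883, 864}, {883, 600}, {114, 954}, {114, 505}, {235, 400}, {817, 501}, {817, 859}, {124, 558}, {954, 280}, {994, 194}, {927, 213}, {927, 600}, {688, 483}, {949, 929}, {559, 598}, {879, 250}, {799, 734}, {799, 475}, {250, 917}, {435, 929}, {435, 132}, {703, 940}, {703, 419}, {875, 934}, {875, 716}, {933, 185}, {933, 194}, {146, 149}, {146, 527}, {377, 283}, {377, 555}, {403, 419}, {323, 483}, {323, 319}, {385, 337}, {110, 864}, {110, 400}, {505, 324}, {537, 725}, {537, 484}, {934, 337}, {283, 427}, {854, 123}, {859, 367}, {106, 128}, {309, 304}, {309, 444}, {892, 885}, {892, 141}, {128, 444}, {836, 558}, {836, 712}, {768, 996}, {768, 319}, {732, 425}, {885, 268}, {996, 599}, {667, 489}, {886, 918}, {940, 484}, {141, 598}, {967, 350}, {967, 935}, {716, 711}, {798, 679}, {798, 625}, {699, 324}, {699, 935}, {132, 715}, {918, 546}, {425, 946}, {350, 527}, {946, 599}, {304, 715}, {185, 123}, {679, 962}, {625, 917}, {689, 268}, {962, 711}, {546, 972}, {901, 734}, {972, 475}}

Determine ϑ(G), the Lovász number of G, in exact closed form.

deg(602) = 2; N(602) = {844, 313}.
Vertex 715 has 2 neighbors: 132, 304.
deg(598) = 2; N(598) = {559, 141}.
deg(337) = 2; N(337) = {385, 934}.
2-regular, N=115; the odd cycle C_{115}.
Distinct eigenvalues (to 4 d.p.): [2.0, 1.997, 1.9881, 1.9732, 1.9524, 1.9258, 1.8935, 1.8555, 1.812, 1.763, 1.7088, 1.6495, 1.5853, 1.5164, 1.4429, 1.3651, 1.2832, 1.1976, 1.1083, 1.0157, 0.9201, 0.8218, 0.721, 0.618, 0.5132, 0.4069, 0.2994, 0.1909, 0.0819, -0.0273, -0.1365, -0.2452, -0.3533, -0.4602, -0.5658, -0.6698, -0.7717, -0.8713, -0.9683, -1.0624, -1.1534, -1.2409, -1.3247, -1.4045, -1.4802, -1.5514, -1.618, -1.6798, -1.7366, -1.7882, -1.8344, -1.8752, -1.9104, -1.9399, -1.9635, -1.9814, -1.9933, -1.9993].
−115·(-2*cos(pi/115)) / ((2)−(-2*cos(pi/115))) = 115*cos(pi/115)/(cos(pi/115) + 1) = ϑ(G).
= 57.4893… (decimal).
57 ≤ 115*cos(pi/115)/(cos(pi/115) + 1) ≤ 58: both strict.

115*cos(pi/115)/(cos(pi/115) + 1)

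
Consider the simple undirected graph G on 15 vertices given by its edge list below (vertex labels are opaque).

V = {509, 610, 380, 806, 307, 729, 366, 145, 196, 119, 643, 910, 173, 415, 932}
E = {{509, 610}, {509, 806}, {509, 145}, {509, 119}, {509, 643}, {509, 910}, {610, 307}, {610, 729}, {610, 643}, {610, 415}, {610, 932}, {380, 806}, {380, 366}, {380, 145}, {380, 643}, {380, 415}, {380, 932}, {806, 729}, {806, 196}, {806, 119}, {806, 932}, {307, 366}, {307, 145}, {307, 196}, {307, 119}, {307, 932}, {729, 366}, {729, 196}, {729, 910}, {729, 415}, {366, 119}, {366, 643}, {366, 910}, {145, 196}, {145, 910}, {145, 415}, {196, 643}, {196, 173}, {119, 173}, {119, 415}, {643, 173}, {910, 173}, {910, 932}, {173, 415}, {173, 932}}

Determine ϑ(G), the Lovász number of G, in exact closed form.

Vertex 307 has 6 neighbors: 610, 366, 145, 196, 119, 932.
deg(380) = 6; N(380) = {806, 366, 145, 643, 415, 932}.
Vertex 509 has 6 neighbors: 610, 806, 145, 119, 643, 910.
N(366) = {380, 307, 729, 119, 643, 910}, |N(366)| = 6.
15-vertex 6-regular graph: Kneser-type, 2-subsets of [6].
spec(A) ≈ [6.0, 1.0, -3.0] (distinct, 5 d.p.).
Lovász (edge-transitive): ϑ = −15·(-3)/((6)−(-3)) = 5.
= 5.000000000… (decimal).

5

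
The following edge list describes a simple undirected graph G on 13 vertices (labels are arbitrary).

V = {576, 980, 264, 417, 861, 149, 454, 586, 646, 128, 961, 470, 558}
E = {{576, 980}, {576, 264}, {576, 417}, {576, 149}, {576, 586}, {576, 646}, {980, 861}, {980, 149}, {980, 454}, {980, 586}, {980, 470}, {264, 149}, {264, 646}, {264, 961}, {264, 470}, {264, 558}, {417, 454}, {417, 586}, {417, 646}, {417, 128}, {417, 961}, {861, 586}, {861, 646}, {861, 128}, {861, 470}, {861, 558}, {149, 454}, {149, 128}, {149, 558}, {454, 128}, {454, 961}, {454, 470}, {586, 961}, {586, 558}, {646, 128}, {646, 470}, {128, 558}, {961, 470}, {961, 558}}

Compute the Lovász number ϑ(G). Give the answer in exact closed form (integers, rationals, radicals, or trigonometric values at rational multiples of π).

N(470) = {980, 264, 861, 454, 646, 961}, |N(470)| = 6.
N(149) = {576, 980, 264, 454, 128, 558}, |N(149)| = 6.
Vertex 586 has 6 neighbors: 576, 980, 417, 861, 961, 558.
Vertex 861 has 6 neighbors: 980, 586, 646, 128, 470, 558.
13-vertex 6-regular graph: strongly regular (13,6,2,3).
A has 3 distinct eigenvalues ≈ [6.0, 1.30278, -2.30278].
λ_max=6, λ_min=-sqrt(13)/2 - 1/2; ϑ = −13·λ_min/(λ_max−λ_min) = sqrt(13).
ϑ(G) ≈ 3.60555.

sqrt(13)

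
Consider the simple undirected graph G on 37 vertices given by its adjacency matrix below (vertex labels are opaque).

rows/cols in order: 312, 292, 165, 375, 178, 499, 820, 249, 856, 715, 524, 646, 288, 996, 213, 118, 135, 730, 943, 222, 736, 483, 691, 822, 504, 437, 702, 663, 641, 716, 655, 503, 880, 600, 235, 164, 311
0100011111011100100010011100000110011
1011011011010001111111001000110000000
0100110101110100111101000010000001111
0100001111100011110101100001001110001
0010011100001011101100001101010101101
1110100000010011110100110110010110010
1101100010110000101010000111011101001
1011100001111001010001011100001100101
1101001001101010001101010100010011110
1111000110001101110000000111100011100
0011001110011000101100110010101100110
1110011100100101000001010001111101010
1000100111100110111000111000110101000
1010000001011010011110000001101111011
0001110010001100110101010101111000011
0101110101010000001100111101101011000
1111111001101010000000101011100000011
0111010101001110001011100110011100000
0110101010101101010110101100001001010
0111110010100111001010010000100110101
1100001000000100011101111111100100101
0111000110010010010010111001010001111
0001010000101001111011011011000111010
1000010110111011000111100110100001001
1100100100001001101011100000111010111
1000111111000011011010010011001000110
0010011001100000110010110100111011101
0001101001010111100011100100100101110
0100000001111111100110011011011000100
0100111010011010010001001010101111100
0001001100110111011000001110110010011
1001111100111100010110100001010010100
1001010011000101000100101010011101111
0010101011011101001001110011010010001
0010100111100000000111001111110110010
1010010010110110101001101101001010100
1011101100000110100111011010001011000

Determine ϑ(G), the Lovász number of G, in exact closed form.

Vertex 600 has 18 neighbors: 165, 178, 820, 856, 715, 646, 288, 996, 118, 943, 483, 691, 822, 702, 663, 716, 880, 311.
N(856) = {312, 292, 375, 820, 715, 524, 288, 213, 943, 222, 483, 822, 437, 716, 880, 600, 235, 164}, |N(856)| = 18.
N(736) = {312, 292, 820, 996, 730, 943, 222, 483, 691, 822, 504, 437, 702, 663, 641, 503, 235, 311}, |N(736)| = 18.
N(222) = {292, 165, 375, 178, 499, 856, 524, 996, 213, 118, 943, 736, 822, 641, 503, 880, 235, 311}, |N(222)| = 18.
G on 37 vertices is 18-regular; Paley(37): SR with (k,λ,μ)=(18,8,9).
Distinct eigenvalues (to 5 d.p.): [18.0, 2.54138, -3.54138].
Lovász (edge-transitive): ϑ = −37·(-sqrt(37)/2 - 1/2)/((18)−(-sqrt(37)/2 - 1/2)) = sqrt(37).
ϑ(G) ≈ 6.082762530.

sqrt(37)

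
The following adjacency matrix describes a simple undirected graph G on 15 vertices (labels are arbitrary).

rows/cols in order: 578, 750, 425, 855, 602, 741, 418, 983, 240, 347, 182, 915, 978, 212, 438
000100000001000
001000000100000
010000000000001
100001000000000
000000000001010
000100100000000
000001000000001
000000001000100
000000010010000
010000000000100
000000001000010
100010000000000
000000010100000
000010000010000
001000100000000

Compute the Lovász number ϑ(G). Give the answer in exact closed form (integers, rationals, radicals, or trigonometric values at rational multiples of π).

15*cos(pi/15)/(cos(pi/15) + 1)

deg(240) = 2; N(240) = {983, 182}.
N(182) = {240, 212}, |N(182)| = 2.
Vertex 855 has 2 neighbors: 578, 741.
Vertex 741 has 2 neighbors: 855, 418.
Regular of degree 2 on 15 vertices: a single 15-cycle (edge-transitive).
spec(A) ≈ [2.0, 1.827, 1.338, 0.618, -0.209, -1.0, -1.618, -1.956] (distinct, 3 d.p.).
λ_max=2, λ_min=-2*cos(pi/15); ϑ = −15·λ_min/(λ_max−λ_min) = 15*cos(pi/15)/(cos(pi/15) + 1).
= 7.4171… (decimal).
7 ≤ 15*cos(pi/15)/(cos(pi/15) + 1) ≤ 8: both strict.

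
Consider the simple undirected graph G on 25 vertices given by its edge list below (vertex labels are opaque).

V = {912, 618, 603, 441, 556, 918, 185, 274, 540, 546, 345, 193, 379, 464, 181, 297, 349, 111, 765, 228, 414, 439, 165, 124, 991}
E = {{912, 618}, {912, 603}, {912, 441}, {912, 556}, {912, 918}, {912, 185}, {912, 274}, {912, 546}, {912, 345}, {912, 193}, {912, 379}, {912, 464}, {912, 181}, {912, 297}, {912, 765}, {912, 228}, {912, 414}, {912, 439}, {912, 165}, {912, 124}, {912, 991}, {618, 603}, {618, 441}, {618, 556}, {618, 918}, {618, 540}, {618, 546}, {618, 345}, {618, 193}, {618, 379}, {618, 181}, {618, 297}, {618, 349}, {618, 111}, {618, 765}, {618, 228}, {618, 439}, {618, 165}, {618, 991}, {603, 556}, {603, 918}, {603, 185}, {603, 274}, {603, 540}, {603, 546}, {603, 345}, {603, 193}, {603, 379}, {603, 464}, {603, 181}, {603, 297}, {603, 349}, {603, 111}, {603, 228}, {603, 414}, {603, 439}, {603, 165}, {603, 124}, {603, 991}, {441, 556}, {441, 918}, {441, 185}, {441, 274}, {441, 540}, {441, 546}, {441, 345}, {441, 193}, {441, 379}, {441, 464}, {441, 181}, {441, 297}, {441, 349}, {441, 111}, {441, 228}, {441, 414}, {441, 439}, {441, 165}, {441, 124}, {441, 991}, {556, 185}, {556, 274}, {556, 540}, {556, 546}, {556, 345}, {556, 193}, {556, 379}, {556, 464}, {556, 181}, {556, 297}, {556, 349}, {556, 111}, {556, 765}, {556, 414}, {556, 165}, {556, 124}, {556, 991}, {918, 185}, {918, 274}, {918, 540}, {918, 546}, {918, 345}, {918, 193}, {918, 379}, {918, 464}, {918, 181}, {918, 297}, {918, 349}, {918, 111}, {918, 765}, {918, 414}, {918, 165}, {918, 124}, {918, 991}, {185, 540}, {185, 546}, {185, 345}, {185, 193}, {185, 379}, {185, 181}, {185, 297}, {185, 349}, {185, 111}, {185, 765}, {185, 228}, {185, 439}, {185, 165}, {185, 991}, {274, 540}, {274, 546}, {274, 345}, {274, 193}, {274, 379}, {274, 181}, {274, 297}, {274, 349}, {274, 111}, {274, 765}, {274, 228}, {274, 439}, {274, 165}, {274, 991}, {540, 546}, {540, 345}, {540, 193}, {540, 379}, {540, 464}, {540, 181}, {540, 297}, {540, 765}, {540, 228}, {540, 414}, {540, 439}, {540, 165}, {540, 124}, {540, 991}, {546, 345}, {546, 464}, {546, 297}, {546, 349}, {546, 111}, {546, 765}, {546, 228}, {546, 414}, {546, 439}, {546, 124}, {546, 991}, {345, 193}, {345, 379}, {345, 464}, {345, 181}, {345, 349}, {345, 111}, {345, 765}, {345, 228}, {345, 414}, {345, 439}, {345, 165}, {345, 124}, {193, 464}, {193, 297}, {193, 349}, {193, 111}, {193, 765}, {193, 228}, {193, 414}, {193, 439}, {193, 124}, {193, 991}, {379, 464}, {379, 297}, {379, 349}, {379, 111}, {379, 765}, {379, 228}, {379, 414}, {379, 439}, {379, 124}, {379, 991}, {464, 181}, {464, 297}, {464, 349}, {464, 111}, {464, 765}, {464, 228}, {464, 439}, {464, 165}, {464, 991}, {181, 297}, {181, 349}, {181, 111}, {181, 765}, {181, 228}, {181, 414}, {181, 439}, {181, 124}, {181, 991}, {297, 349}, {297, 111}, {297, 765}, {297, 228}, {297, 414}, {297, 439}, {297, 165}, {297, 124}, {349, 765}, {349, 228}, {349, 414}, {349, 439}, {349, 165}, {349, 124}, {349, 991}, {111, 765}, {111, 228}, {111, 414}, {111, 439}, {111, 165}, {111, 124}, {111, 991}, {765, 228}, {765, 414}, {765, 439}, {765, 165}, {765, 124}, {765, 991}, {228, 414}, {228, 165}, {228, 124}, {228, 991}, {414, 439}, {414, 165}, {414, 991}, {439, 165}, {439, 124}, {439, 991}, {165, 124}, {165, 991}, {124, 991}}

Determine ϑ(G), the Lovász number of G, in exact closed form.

6

N(464) = {912, 603, 441, 556, 918, 540, 546, 345, 193, 379, 181, 297, 349, 111, 765, 228, 439, 165, 991}, |N(464)| = 19.
Vertex 349 has 21 neighbors: 618, 603, 441, 556, 918, 185, 274, 546, 345, 193, 379, 464, 181, 297, 765, 228, 414, 439, 165, 124, 991.
Vertex 414 has 19 neighbors: 912, 603, 441, 556, 918, 540, 546, 345, 193, 379, 181, 297, 349, 111, 765, 228, 439, 165, 991.
deg(618) = 19; N(618) = {912, 603, 441, 556, 918, 540, 546, 345, 193, 379, 181, 297, 349, 111, 765, 228, 439, 165, 991}.
K_{6,5,4,4,3,3} (perfect); ϑ(G) = α(G) = max{6,5,4,4,3,3} = 6.
Numerically 6.00000000.
Lovász sandwich 6 ≤ 6 ≤ 6: collapsed.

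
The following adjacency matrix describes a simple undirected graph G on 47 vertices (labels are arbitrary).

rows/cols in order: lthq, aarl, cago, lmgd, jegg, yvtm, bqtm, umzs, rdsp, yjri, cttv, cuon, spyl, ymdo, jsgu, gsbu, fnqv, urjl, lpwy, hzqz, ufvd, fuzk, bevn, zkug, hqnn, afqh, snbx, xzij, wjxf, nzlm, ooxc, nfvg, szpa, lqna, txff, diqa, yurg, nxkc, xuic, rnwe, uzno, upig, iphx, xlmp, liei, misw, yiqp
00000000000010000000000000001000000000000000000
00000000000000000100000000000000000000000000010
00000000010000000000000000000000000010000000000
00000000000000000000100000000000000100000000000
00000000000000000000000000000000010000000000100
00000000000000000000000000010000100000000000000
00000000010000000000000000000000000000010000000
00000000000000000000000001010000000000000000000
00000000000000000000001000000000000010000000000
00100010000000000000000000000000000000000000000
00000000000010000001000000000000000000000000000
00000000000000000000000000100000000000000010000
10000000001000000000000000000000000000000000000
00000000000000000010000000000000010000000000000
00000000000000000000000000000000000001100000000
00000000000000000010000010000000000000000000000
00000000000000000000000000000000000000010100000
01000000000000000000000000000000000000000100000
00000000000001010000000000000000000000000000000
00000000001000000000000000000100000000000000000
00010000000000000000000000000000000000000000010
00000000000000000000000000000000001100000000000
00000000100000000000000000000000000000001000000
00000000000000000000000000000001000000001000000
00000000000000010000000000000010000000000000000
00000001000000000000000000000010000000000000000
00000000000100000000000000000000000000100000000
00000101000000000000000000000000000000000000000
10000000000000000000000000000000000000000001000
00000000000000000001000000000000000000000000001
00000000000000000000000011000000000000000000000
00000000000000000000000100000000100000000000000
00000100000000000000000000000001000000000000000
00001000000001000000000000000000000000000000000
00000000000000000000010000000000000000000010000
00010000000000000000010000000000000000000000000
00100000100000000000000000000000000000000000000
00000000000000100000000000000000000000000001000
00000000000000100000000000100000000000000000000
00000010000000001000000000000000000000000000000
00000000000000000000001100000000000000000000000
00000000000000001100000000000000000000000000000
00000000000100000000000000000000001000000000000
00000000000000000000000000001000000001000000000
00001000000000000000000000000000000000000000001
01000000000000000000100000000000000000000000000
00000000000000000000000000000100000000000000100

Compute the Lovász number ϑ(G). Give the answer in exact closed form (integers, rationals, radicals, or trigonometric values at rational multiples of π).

deg(liei) = 2; N(liei) = {jegg, yiqp}.
deg(szpa) = 2; N(szpa) = {yvtm, nfvg}.
Vertex ufvd has 2 neighbors: lmgd, misw.
Vertex yvtm has 2 neighbors: xzij, szpa.
Regular of degree 2 on 47 vertices: a single 47-cycle (edge-transitive).
A has 24 distinct eigenvalues ≈ [2.0, 1.982155, 1.928938, 1.8413, 1.720803, 1.569599, 1.390385, 1.186359, 0.961164, 0.718816, 0.46364, 0.200191, -0.06683, -0.332659, -0.592551, -0.84187, -1.076165, -1.291256, -1.483304, -1.648883, -1.785038, -1.889338, -1.959923, -1.995534].
λ_max=2, λ_min=-2*cos(pi/47); ϑ = −47·λ_min/(λ_max−λ_min) = 47*cos(pi/47)/(cos(pi/47) + 1).
ϑ(G) ≈ 23.4737.
Sandwich: α(G)=23 ≤ ϑ(G)=47*cos(pi/47)/(cos(pi/47) + 1) ≤ χ(Ḡ)=24 (both strict).

47*cos(pi/47)/(cos(pi/47) + 1)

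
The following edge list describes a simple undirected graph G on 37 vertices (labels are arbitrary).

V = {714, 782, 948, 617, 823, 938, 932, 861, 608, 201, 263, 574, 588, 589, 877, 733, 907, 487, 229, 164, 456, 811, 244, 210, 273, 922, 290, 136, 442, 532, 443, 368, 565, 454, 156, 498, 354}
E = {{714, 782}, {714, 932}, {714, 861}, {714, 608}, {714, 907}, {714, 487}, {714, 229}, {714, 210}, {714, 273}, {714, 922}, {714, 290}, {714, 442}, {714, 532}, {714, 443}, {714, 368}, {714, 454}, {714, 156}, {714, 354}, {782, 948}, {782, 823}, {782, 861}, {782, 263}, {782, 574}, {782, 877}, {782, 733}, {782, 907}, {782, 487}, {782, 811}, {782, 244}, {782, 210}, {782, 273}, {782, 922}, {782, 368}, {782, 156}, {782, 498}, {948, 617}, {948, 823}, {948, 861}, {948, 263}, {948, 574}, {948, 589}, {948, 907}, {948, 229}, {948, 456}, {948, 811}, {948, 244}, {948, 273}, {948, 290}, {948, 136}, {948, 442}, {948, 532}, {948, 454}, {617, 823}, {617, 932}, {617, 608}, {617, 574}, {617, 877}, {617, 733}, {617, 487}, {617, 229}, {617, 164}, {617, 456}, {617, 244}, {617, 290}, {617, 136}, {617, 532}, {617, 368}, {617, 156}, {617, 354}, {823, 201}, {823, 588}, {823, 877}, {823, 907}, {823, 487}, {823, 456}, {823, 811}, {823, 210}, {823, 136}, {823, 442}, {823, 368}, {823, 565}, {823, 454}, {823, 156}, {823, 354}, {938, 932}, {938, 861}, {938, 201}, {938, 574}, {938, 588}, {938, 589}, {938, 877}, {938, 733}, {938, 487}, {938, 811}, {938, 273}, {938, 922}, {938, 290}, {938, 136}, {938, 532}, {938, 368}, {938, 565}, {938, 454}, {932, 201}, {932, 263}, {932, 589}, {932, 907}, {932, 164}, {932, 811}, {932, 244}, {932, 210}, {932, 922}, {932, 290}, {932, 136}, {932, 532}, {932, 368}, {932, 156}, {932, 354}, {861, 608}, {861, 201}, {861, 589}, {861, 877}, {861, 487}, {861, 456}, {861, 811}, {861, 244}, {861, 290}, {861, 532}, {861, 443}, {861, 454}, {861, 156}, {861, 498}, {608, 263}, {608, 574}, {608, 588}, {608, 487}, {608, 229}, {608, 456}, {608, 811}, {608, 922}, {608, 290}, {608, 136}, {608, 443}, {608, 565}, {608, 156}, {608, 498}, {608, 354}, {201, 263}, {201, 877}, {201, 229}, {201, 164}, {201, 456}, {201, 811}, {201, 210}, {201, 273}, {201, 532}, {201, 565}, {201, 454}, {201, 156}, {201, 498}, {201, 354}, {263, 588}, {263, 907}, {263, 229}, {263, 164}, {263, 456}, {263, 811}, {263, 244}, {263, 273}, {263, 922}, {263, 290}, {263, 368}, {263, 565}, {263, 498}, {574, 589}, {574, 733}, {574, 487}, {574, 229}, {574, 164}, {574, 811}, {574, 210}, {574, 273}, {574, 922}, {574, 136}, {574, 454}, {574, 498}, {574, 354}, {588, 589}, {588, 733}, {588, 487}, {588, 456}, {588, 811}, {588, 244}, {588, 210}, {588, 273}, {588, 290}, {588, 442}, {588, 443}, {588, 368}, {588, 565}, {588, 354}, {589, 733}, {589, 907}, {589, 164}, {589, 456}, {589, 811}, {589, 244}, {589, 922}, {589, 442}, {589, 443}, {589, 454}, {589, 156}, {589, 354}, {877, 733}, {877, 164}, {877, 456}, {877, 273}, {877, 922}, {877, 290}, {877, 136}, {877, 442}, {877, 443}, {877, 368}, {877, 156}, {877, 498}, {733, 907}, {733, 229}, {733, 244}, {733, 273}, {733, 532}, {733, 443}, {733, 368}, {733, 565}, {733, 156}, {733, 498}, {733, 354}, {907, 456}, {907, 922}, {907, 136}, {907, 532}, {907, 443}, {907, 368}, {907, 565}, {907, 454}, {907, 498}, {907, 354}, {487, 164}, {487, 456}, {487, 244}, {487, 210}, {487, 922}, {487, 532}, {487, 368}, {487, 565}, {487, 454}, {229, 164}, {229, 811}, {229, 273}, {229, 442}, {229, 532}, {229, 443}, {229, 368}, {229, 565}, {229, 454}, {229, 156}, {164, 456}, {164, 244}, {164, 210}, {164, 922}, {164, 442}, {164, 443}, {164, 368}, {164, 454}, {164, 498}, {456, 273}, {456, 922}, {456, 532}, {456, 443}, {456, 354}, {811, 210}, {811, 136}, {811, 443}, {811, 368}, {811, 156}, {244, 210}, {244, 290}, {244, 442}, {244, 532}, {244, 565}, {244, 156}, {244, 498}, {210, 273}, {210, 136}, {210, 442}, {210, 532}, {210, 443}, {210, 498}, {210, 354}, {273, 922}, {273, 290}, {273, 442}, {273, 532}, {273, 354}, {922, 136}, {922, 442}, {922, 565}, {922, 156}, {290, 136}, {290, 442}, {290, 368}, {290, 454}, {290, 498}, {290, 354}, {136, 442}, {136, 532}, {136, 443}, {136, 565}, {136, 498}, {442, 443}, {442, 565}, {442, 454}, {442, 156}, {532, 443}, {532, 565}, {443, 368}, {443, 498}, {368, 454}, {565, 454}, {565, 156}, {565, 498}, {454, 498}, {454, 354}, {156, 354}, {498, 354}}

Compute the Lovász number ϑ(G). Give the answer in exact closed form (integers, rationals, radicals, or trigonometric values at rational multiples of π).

N(907) = {714, 782, 948, 823, 932, 263, 589, 733, 456, 922, 136, 532, 443, 368, 565, 454, 498, 354}, |N(907)| = 18.
Vertex 565 has 18 neighbors: 823, 938, 608, 201, 263, 588, 733, 907, 487, 229, 244, 922, 136, 442, 532, 454, 156, 498.
deg(487) = 18; N(487) = {714, 782, 617, 823, 938, 861, 608, 574, 588, 164, 456, 244, 210, 922, 532, 368, 565, 454}.
Vertex 823 has 18 neighbors: 782, 948, 617, 201, 588, 877, 907, 487, 456, 811, 210, 136, 442, 368, 565, 454, 156, 354.
18-regular, N=37; Paley(37): SR with (k,λ,μ)=(18,8,9).
The 3 distinct eigenvalues: [18.0, 2.541, -3.541].
λ_max=18, λ_min=-sqrt(37)/2 - 1/2; ϑ = −37·λ_min/(λ_max−λ_min) = sqrt(37).
ϑ(G) ≈ 6.08276.

sqrt(37)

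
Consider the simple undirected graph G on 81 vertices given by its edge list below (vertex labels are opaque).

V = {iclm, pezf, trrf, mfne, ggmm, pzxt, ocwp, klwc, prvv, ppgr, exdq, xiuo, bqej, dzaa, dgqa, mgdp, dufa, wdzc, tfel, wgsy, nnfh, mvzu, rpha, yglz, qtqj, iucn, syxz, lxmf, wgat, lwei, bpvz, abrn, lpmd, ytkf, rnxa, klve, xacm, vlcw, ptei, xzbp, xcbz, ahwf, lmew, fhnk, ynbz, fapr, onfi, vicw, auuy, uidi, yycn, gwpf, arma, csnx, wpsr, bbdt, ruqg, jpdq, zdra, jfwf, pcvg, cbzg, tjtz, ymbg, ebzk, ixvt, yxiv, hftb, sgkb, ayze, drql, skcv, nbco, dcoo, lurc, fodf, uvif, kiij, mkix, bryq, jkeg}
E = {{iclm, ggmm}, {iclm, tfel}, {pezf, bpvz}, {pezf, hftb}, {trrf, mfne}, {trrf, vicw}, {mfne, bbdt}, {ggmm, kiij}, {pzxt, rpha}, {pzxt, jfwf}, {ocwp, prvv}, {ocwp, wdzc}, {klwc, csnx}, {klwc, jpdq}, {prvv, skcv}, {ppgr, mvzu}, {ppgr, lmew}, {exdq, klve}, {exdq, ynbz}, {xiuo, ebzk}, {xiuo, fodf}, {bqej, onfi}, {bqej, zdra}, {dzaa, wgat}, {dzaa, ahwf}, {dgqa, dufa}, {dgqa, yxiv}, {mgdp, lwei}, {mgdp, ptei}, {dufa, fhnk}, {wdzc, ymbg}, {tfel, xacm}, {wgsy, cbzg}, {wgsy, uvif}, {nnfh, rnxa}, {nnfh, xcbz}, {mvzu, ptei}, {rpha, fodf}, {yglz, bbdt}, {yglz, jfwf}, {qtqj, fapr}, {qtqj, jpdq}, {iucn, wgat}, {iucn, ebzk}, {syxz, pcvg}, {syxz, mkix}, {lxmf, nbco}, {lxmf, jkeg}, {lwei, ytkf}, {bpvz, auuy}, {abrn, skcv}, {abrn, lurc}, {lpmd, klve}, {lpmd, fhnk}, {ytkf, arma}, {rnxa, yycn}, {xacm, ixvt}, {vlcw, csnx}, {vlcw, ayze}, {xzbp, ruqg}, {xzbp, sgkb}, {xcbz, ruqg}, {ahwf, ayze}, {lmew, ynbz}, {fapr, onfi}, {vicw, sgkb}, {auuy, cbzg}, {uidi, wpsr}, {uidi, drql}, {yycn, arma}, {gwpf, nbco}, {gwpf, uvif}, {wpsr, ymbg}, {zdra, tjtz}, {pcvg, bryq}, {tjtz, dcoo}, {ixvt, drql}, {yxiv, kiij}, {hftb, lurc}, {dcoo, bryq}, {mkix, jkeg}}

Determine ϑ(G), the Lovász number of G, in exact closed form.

deg(tfel) = 2; N(tfel) = {iclm, xacm}.
Vertex yycn has 2 neighbors: rnxa, arma.
deg(lwei) = 2; N(lwei) = {mgdp, ytkf}.
deg(lpmd) = 2; N(lpmd) = {klve, fhnk}.
deg(v) = 2 for all v (|V|=81); a single 81-cycle (edge-transitive).
The 41 distinct eigenvalues: [2.0, 1.994, 1.976, 1.946, 1.904, 1.851, 1.787, 1.712, 1.627, 1.532, 1.428, 1.315, 1.194, 1.066, 0.932, 0.792, 0.647, 0.499, 0.347, 0.194, 0.039, -0.116, -0.271, -0.423, -0.574, -0.72, -0.863, -1.0, -1.131, -1.256, -1.372, -1.481, -1.581, -1.671, -1.751, -1.821, -1.879, -1.927, -1.963, -1.986, -1.998].
−81·(-2*cos(pi/81)) / ((2)−(-2*cos(pi/81))) = 81*cos(pi/81)/(cos(pi/81) + 1) = ϑ(G).
ϑ(G) ≈ 40.48476531.
α=40, χ(Ḡ)=41; ϑ=81*cos(pi/81)/(cos(pi/81) + 1) lies between (both strict).

81*cos(pi/81)/(cos(pi/81) + 1)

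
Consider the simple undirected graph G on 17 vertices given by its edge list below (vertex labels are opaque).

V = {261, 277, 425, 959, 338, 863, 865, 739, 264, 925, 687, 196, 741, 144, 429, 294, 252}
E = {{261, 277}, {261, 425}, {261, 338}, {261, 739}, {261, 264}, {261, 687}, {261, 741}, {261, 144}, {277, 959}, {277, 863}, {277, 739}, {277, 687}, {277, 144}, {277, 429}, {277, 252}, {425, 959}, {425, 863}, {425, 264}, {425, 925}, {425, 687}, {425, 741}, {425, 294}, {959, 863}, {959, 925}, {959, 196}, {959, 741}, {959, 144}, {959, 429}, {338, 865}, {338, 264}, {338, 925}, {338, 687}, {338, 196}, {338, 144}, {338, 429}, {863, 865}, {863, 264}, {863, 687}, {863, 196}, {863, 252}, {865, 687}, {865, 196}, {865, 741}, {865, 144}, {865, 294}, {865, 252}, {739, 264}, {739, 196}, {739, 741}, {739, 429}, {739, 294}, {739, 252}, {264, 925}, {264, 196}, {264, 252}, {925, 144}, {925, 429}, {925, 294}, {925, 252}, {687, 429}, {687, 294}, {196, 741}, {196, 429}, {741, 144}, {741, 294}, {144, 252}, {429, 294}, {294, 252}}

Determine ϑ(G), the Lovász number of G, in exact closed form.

sqrt(17)

deg(264) = 8; N(264) = {261, 425, 338, 863, 739, 925, 196, 252}.
deg(277) = 8; N(277) = {261, 959, 863, 739, 687, 144, 429, 252}.
deg(865) = 8; N(865) = {338, 863, 687, 196, 741, 144, 294, 252}.
Vertex 959 has 8 neighbors: 277, 425, 863, 925, 196, 741, 144, 429.
deg(v) = 8 for all v (|V|=17); strongly regular (17,8,3,4).
spec(A) ≈ [8.0, 1.56155, -2.56155] (distinct, 5 d.p.).
Lovász: ϑ = −17(-sqrt(17)/2 - 1/2)/(8+-(-sqrt(17)/2 - 1/2)) = sqrt(17).
≈ 4.12311 (to 5 d.p.).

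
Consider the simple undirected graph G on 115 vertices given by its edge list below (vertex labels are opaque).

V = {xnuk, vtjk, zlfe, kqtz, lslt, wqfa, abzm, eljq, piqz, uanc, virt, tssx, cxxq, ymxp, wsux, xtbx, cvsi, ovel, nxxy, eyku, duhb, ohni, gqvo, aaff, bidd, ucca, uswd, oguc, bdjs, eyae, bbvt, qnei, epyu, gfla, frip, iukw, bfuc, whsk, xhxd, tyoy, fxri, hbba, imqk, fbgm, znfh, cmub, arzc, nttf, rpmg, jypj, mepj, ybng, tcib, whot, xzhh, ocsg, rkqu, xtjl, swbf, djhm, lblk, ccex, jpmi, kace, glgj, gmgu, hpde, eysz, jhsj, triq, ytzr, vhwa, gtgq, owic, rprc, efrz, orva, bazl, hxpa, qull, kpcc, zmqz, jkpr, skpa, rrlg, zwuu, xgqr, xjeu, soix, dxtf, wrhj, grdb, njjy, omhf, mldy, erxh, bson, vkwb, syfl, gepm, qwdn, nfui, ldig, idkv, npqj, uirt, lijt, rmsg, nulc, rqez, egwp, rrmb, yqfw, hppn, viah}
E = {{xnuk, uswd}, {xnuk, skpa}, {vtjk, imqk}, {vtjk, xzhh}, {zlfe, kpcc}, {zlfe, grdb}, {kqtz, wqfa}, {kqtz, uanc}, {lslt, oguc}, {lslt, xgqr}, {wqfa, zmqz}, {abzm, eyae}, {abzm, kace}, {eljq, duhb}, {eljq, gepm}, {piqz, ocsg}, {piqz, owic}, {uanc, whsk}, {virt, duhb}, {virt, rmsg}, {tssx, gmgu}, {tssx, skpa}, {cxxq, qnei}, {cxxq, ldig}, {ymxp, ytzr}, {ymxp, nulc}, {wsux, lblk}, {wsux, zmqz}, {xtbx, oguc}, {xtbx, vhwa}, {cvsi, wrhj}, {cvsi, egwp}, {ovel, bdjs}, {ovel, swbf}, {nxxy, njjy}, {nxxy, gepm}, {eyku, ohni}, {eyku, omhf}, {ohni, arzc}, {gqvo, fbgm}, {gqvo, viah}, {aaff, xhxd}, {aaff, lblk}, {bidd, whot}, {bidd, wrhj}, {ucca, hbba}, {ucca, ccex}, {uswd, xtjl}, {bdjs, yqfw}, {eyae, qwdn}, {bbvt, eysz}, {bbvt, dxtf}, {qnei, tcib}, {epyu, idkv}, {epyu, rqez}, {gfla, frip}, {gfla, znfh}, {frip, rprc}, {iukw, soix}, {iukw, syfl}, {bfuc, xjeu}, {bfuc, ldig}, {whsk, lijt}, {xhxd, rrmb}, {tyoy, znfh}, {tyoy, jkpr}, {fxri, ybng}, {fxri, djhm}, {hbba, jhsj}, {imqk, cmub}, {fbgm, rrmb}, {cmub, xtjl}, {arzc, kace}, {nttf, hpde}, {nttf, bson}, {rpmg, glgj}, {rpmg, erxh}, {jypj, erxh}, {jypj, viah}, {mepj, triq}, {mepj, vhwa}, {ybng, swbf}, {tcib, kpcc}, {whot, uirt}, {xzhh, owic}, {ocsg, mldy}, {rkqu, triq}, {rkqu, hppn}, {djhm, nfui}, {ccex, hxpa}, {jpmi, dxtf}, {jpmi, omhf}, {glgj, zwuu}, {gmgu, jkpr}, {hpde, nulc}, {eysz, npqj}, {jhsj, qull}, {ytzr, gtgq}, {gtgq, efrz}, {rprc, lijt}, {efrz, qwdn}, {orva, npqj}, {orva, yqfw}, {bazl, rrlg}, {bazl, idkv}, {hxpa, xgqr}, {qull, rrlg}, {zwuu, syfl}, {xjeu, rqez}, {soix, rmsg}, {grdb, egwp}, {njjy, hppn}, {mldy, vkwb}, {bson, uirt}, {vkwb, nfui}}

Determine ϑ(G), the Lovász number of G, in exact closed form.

Vertex mldy has 2 neighbors: ocsg, vkwb.
N(cvsi) = {wrhj, egwp}, |N(cvsi)| = 2.
deg(uswd) = 2; N(uswd) = {xnuk, xtjl}.
N(rrmb) = {xhxd, fbgm}, |N(rrmb)| = 2.
Every vertex has degree 2 (N=115); a single 115-cycle (edge-transitive).
spec(A) ≈ [2.0, 1.997, 1.988, 1.973, 1.952, 1.926, 1.893, 1.856, 1.812, 1.763, 1.709, 1.65, 1.585, 1.516, 1.443, 1.365, 1.283, 1.198, 1.108, 1.016, 0.92, 0.822, 0.721, 0.618, 0.513, 0.407, 0.299, 0.191, 0.082, -0.027, -0.136, -0.245, -0.353, -0.46, -0.566, -0.67, -0.772, -0.871, -0.968, -1.062, -1.153, -1.241, -1.325, -1.405, -1.48, -1.551, -1.618, -1.68, -1.737, -1.788, -1.834, -1.875, -1.91, -1.94, -1.964, -1.981, -1.993, -1.999] (distinct, 3 d.p.).
Lovász: ϑ = −115(-2*cos(pi/115))/(2+-(-1)*2*cos(pi/115)) = 115*cos(pi/115)/(cos(pi/115) + 1).
≈ 57.489270835 (to 9 d.p.).
Sandwich: α(G)=57 ≤ ϑ(G)=115*cos(pi/115)/(cos(pi/115) + 1) ≤ χ(Ḡ)=58 (both strict).

115*cos(pi/115)/(cos(pi/115) + 1)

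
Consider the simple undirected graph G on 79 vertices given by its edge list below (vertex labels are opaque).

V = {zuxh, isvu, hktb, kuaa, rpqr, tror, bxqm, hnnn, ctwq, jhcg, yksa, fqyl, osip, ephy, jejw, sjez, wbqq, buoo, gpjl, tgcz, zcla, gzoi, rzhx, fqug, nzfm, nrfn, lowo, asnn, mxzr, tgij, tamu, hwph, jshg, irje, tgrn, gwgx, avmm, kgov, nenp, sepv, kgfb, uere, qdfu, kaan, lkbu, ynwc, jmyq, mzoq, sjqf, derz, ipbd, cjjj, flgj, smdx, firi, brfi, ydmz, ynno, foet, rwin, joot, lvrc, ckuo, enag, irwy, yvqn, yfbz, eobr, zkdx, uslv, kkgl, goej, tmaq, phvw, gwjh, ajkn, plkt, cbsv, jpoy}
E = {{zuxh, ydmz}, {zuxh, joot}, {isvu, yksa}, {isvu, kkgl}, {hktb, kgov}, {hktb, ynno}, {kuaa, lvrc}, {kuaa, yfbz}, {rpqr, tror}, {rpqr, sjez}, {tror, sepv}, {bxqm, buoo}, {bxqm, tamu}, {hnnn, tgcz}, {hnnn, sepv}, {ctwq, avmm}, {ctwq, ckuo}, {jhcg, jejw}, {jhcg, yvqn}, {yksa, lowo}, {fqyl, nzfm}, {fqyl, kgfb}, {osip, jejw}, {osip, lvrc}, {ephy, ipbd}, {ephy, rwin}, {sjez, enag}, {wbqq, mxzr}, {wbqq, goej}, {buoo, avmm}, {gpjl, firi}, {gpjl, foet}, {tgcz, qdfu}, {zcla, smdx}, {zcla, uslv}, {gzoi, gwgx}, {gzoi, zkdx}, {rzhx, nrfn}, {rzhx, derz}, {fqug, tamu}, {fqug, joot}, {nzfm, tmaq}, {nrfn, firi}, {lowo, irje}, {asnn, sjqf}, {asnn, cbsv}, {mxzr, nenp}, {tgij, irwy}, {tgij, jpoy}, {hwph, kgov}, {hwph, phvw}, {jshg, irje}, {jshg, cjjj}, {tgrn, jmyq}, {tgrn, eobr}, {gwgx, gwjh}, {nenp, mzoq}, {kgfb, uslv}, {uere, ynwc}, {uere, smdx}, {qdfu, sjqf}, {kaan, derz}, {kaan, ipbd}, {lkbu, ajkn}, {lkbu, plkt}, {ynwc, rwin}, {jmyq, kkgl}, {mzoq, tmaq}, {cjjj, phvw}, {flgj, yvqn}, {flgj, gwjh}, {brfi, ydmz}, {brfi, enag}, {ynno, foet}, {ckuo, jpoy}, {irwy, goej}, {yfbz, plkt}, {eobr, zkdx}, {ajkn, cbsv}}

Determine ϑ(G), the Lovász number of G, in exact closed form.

79*cos(pi/79)/(cos(pi/79) + 1)

N(gzoi) = {gwgx, zkdx}, |N(gzoi)| = 2.
deg(nrfn) = 2; N(nrfn) = {rzhx, firi}.
N(sjqf) = {asnn, qdfu}, |N(sjqf)| = 2.
Vertex jpoy has 2 neighbors: tgij, ckuo.
2-regular, N=79; connected 2-regular on 79 ⇒ C_{79}.
The 40 distinct eigenvalues: [2.0, 1.9937, 1.9748, 1.9433, 1.8996, 1.8439, 1.7766, 1.698, 1.6086, 1.5091, 1.4001, 1.2822, 1.1562, 1.0229, 0.8831, 0.7377, 0.5877, 0.434, 0.2775, 0.1192, -0.0398, -0.1985, -0.356, -0.5112, -0.6632, -0.8111, -0.9537, -1.0904, -1.2202, -1.3422, -1.4558, -1.5601, -1.6546, -1.7386, -1.8117, -1.8733, -1.923, -1.9606, -1.9858, -1.9984].
Lovász: ϑ = −79(-2*cos(pi/79))/(2+-(-1)*2*cos(pi/79)) = 79*cos(pi/79)/(cos(pi/79) + 1).
ϑ(G) ≈ 39.48438.
39 ≤ 79*cos(pi/79)/(cos(pi/79) + 1) ≤ 40: both strict.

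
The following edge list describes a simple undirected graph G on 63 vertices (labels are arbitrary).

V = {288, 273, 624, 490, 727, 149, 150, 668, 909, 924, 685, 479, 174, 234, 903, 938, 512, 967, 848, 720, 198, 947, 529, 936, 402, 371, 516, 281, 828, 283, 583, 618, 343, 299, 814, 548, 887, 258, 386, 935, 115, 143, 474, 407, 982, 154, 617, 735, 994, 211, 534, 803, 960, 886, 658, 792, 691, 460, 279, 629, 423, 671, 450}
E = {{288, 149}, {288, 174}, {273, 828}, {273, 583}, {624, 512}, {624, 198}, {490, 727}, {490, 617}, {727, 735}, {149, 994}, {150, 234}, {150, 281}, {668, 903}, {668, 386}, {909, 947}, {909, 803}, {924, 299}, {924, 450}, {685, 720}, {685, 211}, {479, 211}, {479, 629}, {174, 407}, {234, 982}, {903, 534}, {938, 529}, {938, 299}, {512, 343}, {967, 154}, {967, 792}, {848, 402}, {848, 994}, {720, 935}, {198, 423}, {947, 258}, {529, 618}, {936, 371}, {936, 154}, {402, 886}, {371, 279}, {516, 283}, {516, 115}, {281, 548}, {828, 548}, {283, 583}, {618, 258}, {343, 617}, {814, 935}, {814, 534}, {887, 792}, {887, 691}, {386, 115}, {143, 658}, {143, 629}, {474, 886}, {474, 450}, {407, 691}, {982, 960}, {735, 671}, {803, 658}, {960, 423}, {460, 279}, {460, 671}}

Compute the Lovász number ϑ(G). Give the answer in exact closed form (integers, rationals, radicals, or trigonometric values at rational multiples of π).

63*cos(pi/63)/(cos(pi/63) + 1)

Vertex 935 has 2 neighbors: 720, 814.
deg(735) = 2; N(735) = {727, 671}.
N(947) = {909, 258}, |N(947)| = 2.
Vertex 982 has 2 neighbors: 234, 960.
deg(v) = 2 for all v (|V|=63); a single 63-cycle (edge-transitive).
Distinct eigenvalues (to 6 d.p.): [2.0, 1.990062, 1.960345, 1.911146, 1.842952, 1.756443, 1.652478, 1.532089, 1.396474, 1.24698, 1.085093, 0.912421, 0.730682, 0.541681, 0.347296, 0.14946, -0.049861, -0.248687, -0.445042, -0.636973, -0.822574, -1.0, -1.167487, -1.323372, -1.466104, -1.594265, -1.706582, -1.801938, -1.879385, -1.938155, -1.977662, -1.997514].
Lovász: ϑ = −63(-2*cos(pi/63))/(2+-(-1)*2*cos(pi/63)) = 63*cos(pi/63)/(cos(pi/63) + 1).
≈ 31.4804093 (to 7 d.p.).
Check 31 ≤ 63*cos(pi/63)/(cos(pi/63) + 1) ≤ 32: both strict.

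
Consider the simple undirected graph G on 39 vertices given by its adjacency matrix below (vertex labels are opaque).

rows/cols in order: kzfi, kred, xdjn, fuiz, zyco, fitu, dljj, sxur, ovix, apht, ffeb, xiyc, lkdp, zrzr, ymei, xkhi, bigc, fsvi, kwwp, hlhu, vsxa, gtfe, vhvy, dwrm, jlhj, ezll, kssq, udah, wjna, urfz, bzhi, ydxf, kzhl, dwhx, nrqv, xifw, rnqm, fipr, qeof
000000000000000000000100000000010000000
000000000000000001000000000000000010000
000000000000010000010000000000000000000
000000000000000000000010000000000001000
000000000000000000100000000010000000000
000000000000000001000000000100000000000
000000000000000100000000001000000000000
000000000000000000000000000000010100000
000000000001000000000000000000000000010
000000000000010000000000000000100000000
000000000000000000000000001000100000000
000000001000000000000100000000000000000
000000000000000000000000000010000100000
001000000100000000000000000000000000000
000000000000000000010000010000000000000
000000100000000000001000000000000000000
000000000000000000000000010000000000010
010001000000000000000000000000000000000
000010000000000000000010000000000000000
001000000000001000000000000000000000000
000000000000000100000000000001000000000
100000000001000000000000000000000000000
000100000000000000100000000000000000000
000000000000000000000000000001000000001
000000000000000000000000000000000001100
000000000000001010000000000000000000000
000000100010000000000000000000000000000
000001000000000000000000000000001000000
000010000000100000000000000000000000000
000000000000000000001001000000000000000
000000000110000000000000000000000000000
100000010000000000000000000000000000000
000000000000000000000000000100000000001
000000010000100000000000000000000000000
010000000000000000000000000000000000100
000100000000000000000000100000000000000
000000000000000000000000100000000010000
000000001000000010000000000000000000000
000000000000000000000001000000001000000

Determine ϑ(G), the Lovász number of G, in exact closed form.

39*cos(pi/39)/(cos(pi/39) + 1)

Vertex nrqv has 2 neighbors: kred, rnqm.
deg(sxur) = 2; N(sxur) = {ydxf, dwhx}.
N(xdjn) = {zrzr, hlhu}, |N(xdjn)| = 2.
N(ffeb) = {kssq, bzhi}, |N(ffeb)| = 2.
Every vertex has degree 2 (N=39); this is C_{39}, the 39-cycle.
spec(A) ≈ [2.0, 1.9741, 1.89707, 1.77091, 1.59889, 1.38545, 1.13613, 0.85739, 0.55643, 0.24107, -0.08053, -0.40005, -0.70921, -1.0, -1.26489, -1.49702, -1.69038, -1.83996, -1.94188, -1.99351] (distinct, 5 d.p.).
Lovász: ϑ = −39(-2*cos(pi/39))/(2+-(-1)*2*cos(pi/39)) = 39*cos(pi/39)/(cos(pi/39) + 1).
Numerically 19.468332410.
Sandwich: α(G)=19 ≤ ϑ(G)=39*cos(pi/39)/(cos(pi/39) + 1) ≤ χ(Ḡ)=20 (both strict).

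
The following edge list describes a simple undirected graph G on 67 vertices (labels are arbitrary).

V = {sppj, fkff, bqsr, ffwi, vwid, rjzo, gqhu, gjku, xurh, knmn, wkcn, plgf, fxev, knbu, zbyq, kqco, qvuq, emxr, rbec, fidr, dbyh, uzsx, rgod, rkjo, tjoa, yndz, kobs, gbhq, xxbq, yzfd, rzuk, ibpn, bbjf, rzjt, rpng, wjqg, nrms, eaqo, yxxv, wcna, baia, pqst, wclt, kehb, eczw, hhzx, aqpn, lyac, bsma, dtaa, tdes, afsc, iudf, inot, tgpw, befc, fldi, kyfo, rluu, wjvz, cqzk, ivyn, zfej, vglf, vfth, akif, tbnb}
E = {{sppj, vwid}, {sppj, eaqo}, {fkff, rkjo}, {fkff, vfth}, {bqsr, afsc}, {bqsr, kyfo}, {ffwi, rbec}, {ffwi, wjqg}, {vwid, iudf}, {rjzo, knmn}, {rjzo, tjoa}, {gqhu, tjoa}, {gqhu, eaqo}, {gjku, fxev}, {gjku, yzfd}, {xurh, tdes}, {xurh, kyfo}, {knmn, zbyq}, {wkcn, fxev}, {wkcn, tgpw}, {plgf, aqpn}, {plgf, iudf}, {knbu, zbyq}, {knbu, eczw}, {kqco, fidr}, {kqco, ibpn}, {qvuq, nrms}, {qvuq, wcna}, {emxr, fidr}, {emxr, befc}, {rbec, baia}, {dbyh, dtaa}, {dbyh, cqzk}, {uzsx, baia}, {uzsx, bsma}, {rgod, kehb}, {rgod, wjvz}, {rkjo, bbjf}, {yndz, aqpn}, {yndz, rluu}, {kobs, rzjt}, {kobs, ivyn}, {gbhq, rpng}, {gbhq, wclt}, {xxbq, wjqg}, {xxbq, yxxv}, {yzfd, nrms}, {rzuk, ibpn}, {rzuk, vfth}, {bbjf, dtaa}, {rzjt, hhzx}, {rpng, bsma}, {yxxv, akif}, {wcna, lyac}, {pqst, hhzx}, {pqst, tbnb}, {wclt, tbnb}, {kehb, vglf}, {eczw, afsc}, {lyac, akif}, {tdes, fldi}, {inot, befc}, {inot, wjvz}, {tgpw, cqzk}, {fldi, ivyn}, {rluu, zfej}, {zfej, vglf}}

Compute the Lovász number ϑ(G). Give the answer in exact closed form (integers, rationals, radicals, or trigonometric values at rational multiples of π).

Vertex fidr has 2 neighbors: kqco, emxr.
deg(fldi) = 2; N(fldi) = {tdes, ivyn}.
N(wjqg) = {ffwi, xxbq}, |N(wjqg)| = 2.
N(vwid) = {sppj, iudf}, |N(vwid)| = 2.
Regular of degree 2 on 67 vertices: the odd cycle C_{67}.
spec(A) ≈ [2.0, 1.991, 1.965, 1.921, 1.861, 1.784, 1.692, 1.584, 1.463, 1.329, 1.183, 1.027, 0.862, 0.689, 0.51, 0.327, 0.141, -0.047, -0.234, -0.419, -0.6, -0.776, -0.945, -1.106, -1.257, -1.398, -1.525, -1.64, -1.74, -1.825, -1.893, -1.945, -1.98, -1.998] (distinct, 3 d.p.).
Lovász: ϑ = −67(-2*cos(pi/67))/(2+-(-1)*2*cos(pi/67)) = 67*cos(pi/67)/(cos(pi/67) + 1).
ϑ(G) ≈ 33.4815798.
Check 33 ≤ 67*cos(pi/67)/(cos(pi/67) + 1) ≤ 34: both strict.

67*cos(pi/67)/(cos(pi/67) + 1)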